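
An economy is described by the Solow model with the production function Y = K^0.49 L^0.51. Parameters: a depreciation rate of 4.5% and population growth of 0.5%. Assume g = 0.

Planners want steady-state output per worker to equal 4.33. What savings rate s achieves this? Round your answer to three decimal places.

At the steady state, Δk = 0, so s·k^α = (n + δ)·k.
Since y* = [s/(n + δ)]^(α/(1−α)), we have s/(n + δ) = (y*)^((1−α)/α) = 4.33^1.0408 = 4.5968.
Therefore s = 4.5968 × (n + δ) = 4.5968 × 0.050 = 0.2298.

s ≈ 0.230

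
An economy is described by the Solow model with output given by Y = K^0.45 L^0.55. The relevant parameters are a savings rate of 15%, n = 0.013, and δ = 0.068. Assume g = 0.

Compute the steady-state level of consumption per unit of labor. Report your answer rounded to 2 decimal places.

c* ≈ 1.41

Steady state requires s·f(k) = (n + δ)·k, i.e. s·k^α = (n + δ)·k.
Dividing both sides by k: k^(1−α) = s / (n + δ).
k^0.55 = 0.15 / (0.013 + 0.068) = 0.15 / 0.081 = 1.8519
k* = 1.8519^(1/0.55) ≈ 3.0660
y* = (k*)^α = 3.0660^0.45 ≈ 1.6556
c* = (1 − s)·y* = (1 − 0.15) × 1.6556 ≈ 1.4073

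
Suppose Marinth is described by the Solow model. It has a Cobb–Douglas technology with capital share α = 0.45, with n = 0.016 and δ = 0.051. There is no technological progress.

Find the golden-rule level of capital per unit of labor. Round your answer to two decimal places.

The golden rule sets f'(k) = n + δ, i.e. α·k^(α−1) = n + δ.
So k^(1−α) = α / (n + δ) = 0.45 / 0.067 = 6.7164.
k_gold = 6.7164^(1/0.55) ≈ 31.9069

k_gold ≈ 31.91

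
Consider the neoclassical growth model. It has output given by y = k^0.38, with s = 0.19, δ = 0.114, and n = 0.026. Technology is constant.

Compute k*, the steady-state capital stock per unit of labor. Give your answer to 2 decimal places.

k* ≈ 1.64

Steady state requires s·f(k) = (n + δ)·k, i.e. s·k^α = (n + δ)·k.
Dividing both sides by k: k^(1−α) = s / (n + δ).
k^0.62 = 0.19 / (0.026 + 0.114) = 0.19 / 0.140 = 1.3571
k* = 1.3571^(1/0.62) ≈ 1.6364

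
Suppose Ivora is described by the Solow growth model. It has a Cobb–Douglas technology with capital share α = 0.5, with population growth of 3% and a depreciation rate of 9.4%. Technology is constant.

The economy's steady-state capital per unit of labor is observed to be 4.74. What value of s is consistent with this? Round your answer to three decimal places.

In steady state, investment equals break-even investment: s·k^α = (n + δ)·k.
So s / (n + δ) = (k*)^(1−α) = 4.74^0.5 = 2.1772.
Therefore s = 2.1772 × (n + δ) = 2.1772 × 0.124 = 0.2700.

s ≈ 0.270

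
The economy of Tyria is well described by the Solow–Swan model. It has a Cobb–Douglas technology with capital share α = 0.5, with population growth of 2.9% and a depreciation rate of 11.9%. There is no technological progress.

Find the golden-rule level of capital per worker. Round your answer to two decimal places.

The golden rule sets f'(k) = n + δ, i.e. α·k^(α−1) = n + δ.
So k^(1−α) = α / (n + δ) = 0.5 / 0.148 = 3.3784.
k_gold = 3.3784^(1/0.5) ≈ 11.4136

k_gold ≈ 11.41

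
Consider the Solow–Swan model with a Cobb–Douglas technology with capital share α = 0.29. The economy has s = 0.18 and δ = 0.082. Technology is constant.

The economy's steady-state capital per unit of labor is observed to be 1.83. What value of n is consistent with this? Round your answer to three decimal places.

n ≈ 0.035

In steady state, investment equals break-even investment: s·k^α = (n + δ)·k.
So s / (n + δ) = (k*)^(1−α) = 1.83^0.71 = 1.5358.
Therefore n + δ = s / 1.5358 = 0.18 / 1.5358 = 0.1172, so n = 0.1172 − 0.082 = 0.0352.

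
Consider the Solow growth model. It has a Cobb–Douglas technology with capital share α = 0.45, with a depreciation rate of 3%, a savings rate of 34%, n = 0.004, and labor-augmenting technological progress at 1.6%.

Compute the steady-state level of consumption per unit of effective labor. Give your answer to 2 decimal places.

c* ≈ 3.17

At the steady state, Δk = 0, so s·k^α = (n + g + δ)·k.
Rearranging, k^(1−α) = s / (n + g + δ).
k^0.55 = 0.34 / (0.004 + 0.016 + 0.030) = 0.34 / 0.050 = 6.8000
k* = 6.8000^(1/0.55) ≈ 32.6327
y* = (k*)^α = 32.6327^0.45 ≈ 4.7989
c* = (1 − s)·y* = (1 − 0.34) × 4.7989 ≈ 3.1673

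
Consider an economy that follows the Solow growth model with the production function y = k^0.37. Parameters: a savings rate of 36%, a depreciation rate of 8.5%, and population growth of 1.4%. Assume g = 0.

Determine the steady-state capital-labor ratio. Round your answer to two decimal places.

Steady state requires s·f(k) = (n + δ)·k, i.e. s·k^α = (n + δ)·k.
Dividing both sides by k: k^(1−α) = s / (n + δ).
k^0.63 = 0.36 / (0.014 + 0.085) = 0.36 / 0.099 = 3.6364
k* = 3.6364^(1/0.63) ≈ 7.7617

k* ≈ 7.76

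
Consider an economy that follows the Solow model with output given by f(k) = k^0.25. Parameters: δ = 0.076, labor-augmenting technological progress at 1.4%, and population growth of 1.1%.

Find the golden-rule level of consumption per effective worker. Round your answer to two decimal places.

At the golden rule, f'(k) = n + g + δ, so α·k^(α−1) = n + g + δ and k_gold = (α/(n + g + δ))^(1/(1−α)).
k_gold = (0.25/0.101)^(1/0.75) = 2.4752^1.3333 ≈ 3.3481
c_gold = f(k_gold) − (n + g + δ)·k_gold = 1.3527 − 0.101×3.3481 ≈ 1.0145

c_gold ≈ 1.01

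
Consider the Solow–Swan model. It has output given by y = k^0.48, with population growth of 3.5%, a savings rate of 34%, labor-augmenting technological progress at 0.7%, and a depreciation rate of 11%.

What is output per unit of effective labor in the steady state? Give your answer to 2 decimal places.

Steady state requires s·f(k) = (n + g + δ)·k, i.e. s·k^α = (n + g + δ)·k.
Dividing both sides by k: k^(1−α) = s / (n + g + δ).
k^0.52 = 0.34 / (0.035 + 0.007 + 0.110) = 0.34 / 0.152 = 2.2368
k* = 2.2368^(1/0.52) ≈ 4.7028
y* = (k*)^α = 4.7028^0.48 ≈ 2.1025

y* = 2.10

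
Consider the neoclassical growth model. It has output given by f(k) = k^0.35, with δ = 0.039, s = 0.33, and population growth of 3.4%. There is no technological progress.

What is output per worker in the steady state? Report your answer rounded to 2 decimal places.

y* ≈ 2.25

At the steady state, Δk = 0, so s·k^α = (n + δ)·k.
Dividing both sides by k: k^(1−α) = s / (n + δ).
k^0.65 = 0.33 / (0.034 + 0.039) = 0.33 / 0.073 = 4.5205
k* = 4.5205^(1/0.65) ≈ 10.1854
y* = (k*)^α = 10.1854^0.35 ≈ 2.2532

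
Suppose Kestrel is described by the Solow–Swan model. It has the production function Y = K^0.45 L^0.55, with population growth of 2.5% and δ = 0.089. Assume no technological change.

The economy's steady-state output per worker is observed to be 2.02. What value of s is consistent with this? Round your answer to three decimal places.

Steady state requires s·f(k) = (n + δ)·k, i.e. s·k^α = (n + δ)·k.
Since y* = [s/(n + δ)]^(α/(1−α)), we have s/(n + δ) = (y*)^((1−α)/α) = 2.02^1.2222 = 2.3616.
Therefore s = 2.3616 × (n + δ) = 2.3616 × 0.114 = 0.2692.

s ≈ 0.269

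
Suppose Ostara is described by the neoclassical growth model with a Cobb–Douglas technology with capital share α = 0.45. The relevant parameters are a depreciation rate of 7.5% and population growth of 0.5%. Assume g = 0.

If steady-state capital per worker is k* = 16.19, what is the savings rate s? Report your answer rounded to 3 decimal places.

In steady state, investment equals break-even investment: s·k^α = (n + δ)·k.
So s / (n + δ) = (k*)^(1−α) = 16.19^0.55 = 4.6247.
Therefore s = 4.6247 × (n + δ) = 4.6247 × 0.080 = 0.3700.

s ≈ 0.370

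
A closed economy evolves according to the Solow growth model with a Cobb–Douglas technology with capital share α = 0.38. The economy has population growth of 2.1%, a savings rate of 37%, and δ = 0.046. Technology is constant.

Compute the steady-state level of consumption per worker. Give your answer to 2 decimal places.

At the steady state, Δk = 0, so s·k^α = (n + δ)·k.
Dividing both sides by k: k^(1−α) = s / (n + δ).
k^0.62 = 0.37 / (0.021 + 0.046) = 0.37 / 0.067 = 5.5224
k* = 5.5224^(1/0.62) ≈ 15.7391
y* = (k*)^α = 15.7391^0.38 ≈ 2.8500
c* = (1 − s)·y* = (1 − 0.37) × 2.8500 ≈ 1.7955

c* = 1.80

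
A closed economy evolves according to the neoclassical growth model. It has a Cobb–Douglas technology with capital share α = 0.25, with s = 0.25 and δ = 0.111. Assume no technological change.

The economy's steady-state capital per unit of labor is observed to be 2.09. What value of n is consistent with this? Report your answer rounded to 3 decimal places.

In steady state, investment equals break-even investment: s·k^α = (n + δ)·k.
So s / (n + δ) = (k*)^(1−α) = 2.09^0.75 = 1.7382.
Therefore n + δ = s / 1.7382 = 0.25 / 1.7382 = 0.1438, so n = 0.1438 − 0.111 = 0.0328.

n ≈ 0.033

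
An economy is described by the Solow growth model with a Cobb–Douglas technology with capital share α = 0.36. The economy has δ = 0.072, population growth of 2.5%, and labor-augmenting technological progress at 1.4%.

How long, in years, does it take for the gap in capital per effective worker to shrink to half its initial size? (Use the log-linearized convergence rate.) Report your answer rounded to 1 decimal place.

about 9.8 years

Near the steady state the convergence rate is λ = (1 − α)(n + g + δ).
λ = (1 − 0.36) × 0.111 = 0.64 × 0.111 = 0.07104
Half-life = ln 2 / λ = 0.6931 / 0.07104 ≈ 9.76 years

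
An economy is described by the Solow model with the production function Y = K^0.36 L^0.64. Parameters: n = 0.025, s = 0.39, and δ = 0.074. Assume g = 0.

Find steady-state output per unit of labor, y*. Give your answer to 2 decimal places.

y* ≈ 2.16

At the steady state, Δk = 0, so s·k^α = (n + δ)·k.
Rearranging, k^(1−α) = s / (n + δ).
k^0.64 = 0.39 / (0.025 + 0.074) = 0.39 / 0.099 = 3.9394
k* = 3.9394^(1/0.64) ≈ 8.5184
y* = (k*)^α = 8.5184^0.36 ≈ 2.1624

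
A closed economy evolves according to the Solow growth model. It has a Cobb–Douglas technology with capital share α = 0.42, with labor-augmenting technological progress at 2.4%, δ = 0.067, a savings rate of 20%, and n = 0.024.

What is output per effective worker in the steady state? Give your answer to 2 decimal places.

y* = 1.49

In steady state, investment equals break-even investment: s·k^α = (n + g + δ)·k.
Rearranging, k^(1−α) = s / (n + g + δ).
k^0.58 = 0.20 / (0.024 + 0.024 + 0.067) = 0.20 / 0.115 = 1.7391
k* = 1.7391^(1/0.58) ≈ 2.5963
y* = (k*)^α = 2.5963^0.42 ≈ 1.4929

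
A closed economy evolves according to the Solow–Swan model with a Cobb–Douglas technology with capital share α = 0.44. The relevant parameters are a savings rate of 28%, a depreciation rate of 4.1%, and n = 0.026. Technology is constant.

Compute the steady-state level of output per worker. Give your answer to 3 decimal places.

At the steady state, Δk = 0, so s·k^α = (n + δ)·k.
Rearranging, k^(1−α) = s / (n + δ).
k^0.56 = 0.28 / (0.026 + 0.041) = 0.28 / 0.067 = 4.1791
k* = 4.1791^(1/0.56) ≈ 12.8551
y* = (k*)^α = 12.8551^0.44 ≈ 3.0760

y* ≈ 3.076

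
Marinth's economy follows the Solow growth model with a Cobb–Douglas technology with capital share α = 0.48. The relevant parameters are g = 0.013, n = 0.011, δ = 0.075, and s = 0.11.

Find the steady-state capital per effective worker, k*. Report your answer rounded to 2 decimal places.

k* ≈ 1.22

Steady state requires s·f(k) = (n + g + δ)·k, i.e. s·k^α = (n + g + δ)·k.
Rearranging, k^(1−α) = s / (n + g + δ).
k^0.52 = 0.11 / (0.011 + 0.013 + 0.075) = 0.11 / 0.099 = 1.1111
k* = 1.1111^(1/0.52) ≈ 1.2246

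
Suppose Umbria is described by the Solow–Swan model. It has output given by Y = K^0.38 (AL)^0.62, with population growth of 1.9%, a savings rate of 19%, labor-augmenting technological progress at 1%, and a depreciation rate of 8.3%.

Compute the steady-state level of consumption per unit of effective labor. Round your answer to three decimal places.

In steady state, investment equals break-even investment: s·k^α = (n + g + δ)·k.
Dividing both sides by k: k^(1−α) = s / (n + g + δ).
k^0.62 = 0.19 / (0.019 + 0.010 + 0.083) = 0.19 / 0.112 = 1.6964
k* = 1.6964^(1/0.62) ≈ 2.3453
y* = (k*)^α = 2.3453^0.38 ≈ 1.3825
c* = (1 − s)·y* = (1 − 0.19) × 1.3825 ≈ 1.1198

c* = 1.120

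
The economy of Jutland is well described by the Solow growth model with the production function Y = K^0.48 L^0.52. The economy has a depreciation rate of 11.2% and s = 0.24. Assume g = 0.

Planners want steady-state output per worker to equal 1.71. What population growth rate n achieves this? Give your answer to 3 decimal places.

n ≈ 0.022

In steady state, investment equals break-even investment: s·k^α = (n + δ)·k.
Since y* = [s/(n + δ)]^(α/(1−α)), we have s/(n + δ) = (y*)^((1−α)/α) = 1.71^1.0833 = 1.7882.
Therefore n + δ = s / 1.7882 = 0.24 / 1.7882 = 0.1342, so n = 0.1342 − 0.112 = 0.0222.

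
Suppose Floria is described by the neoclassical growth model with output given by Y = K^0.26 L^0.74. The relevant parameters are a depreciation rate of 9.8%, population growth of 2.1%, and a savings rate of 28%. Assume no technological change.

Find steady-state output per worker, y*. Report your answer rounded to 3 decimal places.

At the steady state, Δk = 0, so s·k^α = (n + δ)·k.
Dividing both sides by k: k^(1−α) = s / (n + δ).
k^0.74 = 0.28 / (0.021 + 0.098) = 0.28 / 0.119 = 2.3529
k* = 2.3529^(1/0.74) ≈ 3.1781
y* = (k*)^α = 3.1781^0.26 ≈ 1.3507

y* ≈ 1.351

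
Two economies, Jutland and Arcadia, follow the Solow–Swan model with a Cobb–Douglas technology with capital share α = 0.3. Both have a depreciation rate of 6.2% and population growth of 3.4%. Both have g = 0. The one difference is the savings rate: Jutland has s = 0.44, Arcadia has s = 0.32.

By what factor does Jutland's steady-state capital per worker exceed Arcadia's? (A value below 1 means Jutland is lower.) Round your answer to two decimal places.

Steady-state k* = [s/(n + δ)]^(1/(1−α)), so the ratio is [ (s_J/(n + δ)_J) / (s_A/(n + δ)_A) ]^1.4286.
s_J/(n + δ)_J = 0.44/0.096 = 4.5833; s_A/(n + δ)_A = 0.32/0.096 = 3.3333.
Ratio = (4.5833/3.3333)^1.4286 = 1.3750^1.4286 ≈ 1.5761

ratio ≈ 1.58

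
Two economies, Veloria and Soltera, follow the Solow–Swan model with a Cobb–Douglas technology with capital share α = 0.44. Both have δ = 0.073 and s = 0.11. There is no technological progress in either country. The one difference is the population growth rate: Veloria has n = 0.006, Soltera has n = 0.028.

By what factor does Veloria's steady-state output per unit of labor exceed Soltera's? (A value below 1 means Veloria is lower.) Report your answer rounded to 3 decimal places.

Steady-state y* = [s/(n + δ)]^(α/(1−α)), so the ratio is [ (s_V/(n + δ)_V) / (s_S/(n + δ)_S) ]^0.7857.
s_V/(n + δ)_V = 0.11/0.079 = 1.3924; s_S/(n + δ)_S = 0.11/0.101 = 1.0891.
Ratio = (1.3924/1.0891)^0.7857 = 1.2785^0.7857 ≈ 1.2129

ratio ≈ 1.213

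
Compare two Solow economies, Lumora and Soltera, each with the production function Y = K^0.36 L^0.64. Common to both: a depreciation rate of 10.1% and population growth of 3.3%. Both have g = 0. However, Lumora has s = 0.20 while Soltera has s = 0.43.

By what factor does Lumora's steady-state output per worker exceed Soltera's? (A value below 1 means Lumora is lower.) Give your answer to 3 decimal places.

y*_L / y*_S ≈ 0.650

Steady-state y* = [s/(n + δ)]^(α/(1−α)), so the ratio is [ (s_L/(n + δ)_L) / (s_S/(n + δ)_S) ]^0.5625.
s_L/(n + δ)_L = 0.20/0.134 = 1.4925; s_S/(n + δ)_S = 0.43/0.134 = 3.2090.
Ratio = (1.4925/3.2090)^0.5625 = 0.4651^0.5625 ≈ 0.6501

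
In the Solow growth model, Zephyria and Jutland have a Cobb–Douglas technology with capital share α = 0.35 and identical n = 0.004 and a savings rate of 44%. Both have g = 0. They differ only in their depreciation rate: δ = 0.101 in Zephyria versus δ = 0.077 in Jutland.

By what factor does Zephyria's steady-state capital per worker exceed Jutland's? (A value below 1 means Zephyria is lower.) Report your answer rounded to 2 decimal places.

ratio ≈ 0.67

Steady-state k* = [s/(n + δ)]^(1/(1−α)), so the ratio is [ (s_Z/(n + δ)_Z) / (s_J/(n + δ)_J) ]^1.5385.
s_Z/(n + δ)_Z = 0.44/0.105 = 4.1905; s_J/(n + δ)_J = 0.44/0.081 = 5.4321.
Ratio = (4.1905/5.4321)^1.5385 = 0.7714^1.5385 ≈ 0.6708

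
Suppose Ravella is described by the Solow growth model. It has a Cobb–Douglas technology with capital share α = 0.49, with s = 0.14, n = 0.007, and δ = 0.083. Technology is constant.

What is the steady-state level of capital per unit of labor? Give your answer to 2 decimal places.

k* = 2.38

At the steady state, Δk = 0, so s·k^α = (n + δ)·k.
Dividing both sides by k: k^(1−α) = s / (n + δ).
k^0.51 = 0.14 / (0.007 + 0.083) = 0.14 / 0.090 = 1.5556
k* = 1.5556^(1/0.51) ≈ 2.3783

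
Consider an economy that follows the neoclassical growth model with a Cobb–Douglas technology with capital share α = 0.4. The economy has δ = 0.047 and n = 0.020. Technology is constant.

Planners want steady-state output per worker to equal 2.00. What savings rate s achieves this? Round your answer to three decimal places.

s ≈ 0.190

In steady state, investment equals break-even investment: s·k^α = (n + δ)·k.
Since y* = [s/(n + δ)]^(α/(1−α)), we have s/(n + δ) = (y*)^((1−α)/α) = 2.00^1.5 = 2.8284.
Therefore s = 2.8284 × (n + δ) = 2.8284 × 0.067 = 0.1895.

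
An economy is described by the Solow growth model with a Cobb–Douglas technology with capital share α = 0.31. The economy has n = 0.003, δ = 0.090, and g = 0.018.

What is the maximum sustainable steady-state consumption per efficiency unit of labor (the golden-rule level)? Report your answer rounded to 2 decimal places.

c_gold ≈ 1.09

At the golden rule, f'(k) = n + g + δ, so α·k^(α−1) = n + g + δ and k_gold = (α/(n + g + δ))^(1/(1−α)).
k_gold = (0.31/0.111)^(1/0.69) = 2.7928^1.4493 ≈ 4.4304
c_gold = f(k_gold) − (n + g + δ)·k_gold = 1.5863 − 0.111×4.4304 ≈ 1.0945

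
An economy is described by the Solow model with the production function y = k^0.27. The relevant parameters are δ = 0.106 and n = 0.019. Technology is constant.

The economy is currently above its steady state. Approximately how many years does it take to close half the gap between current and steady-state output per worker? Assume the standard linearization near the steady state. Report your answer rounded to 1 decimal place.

half-life ≈ 7.6 years

Near the steady state the convergence rate is λ = (1 − α)(n + δ).
λ = (1 − 0.27) × 0.125 = 0.73 × 0.125 = 0.09125
Half-life = ln 2 / λ = 0.6931 / 0.09125 ≈ 7.60 years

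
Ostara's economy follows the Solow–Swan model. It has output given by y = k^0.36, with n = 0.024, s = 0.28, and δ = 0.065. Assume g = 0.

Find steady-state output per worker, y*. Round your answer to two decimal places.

At the steady state, Δk = 0, so s·k^α = (n + δ)·k.
Rearranging, k^(1−α) = s / (n + δ).
k^0.64 = 0.28 / (0.024 + 0.065) = 0.28 / 0.089 = 3.1461
k* = 3.1461^(1/0.64) ≈ 5.9947
y* = (k*)^α = 5.9947^0.36 ≈ 1.9054

y* = 1.91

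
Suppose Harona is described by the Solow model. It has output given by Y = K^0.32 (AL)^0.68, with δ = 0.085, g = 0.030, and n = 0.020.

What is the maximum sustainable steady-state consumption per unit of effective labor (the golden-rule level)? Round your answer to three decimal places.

At the golden rule, f'(k) = n + g + δ, so α·k^(α−1) = n + g + δ and k_gold = (α/(n + g + δ))^(1/(1−α)).
k_gold = (0.32/0.135)^(1/0.68) = 2.3704^1.4706 ≈ 3.5581
c_gold = f(k_gold) − (n + g + δ)·k_gold = 1.5010 − 0.135×3.5581 ≈ 1.0207

c_gold ≈ 1.021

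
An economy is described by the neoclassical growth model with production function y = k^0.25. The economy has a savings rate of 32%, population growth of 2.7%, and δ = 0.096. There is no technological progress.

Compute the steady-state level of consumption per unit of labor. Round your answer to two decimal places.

c* ≈ 0.94

Steady state requires s·f(k) = (n + δ)·k, i.e. s·k^α = (n + δ)·k.
Dividing both sides by k: k^(1−α) = s / (n + δ).
k^0.75 = 0.32 / (0.027 + 0.096) = 0.32 / 0.123 = 2.6016
k* = 2.6016^(1/0.75) ≈ 3.5781
y* = (k*)^α = 3.5781^0.25 ≈ 1.3753
c* = (1 − s)·y* = (1 − 0.32) × 1.3753 ≈ 0.9352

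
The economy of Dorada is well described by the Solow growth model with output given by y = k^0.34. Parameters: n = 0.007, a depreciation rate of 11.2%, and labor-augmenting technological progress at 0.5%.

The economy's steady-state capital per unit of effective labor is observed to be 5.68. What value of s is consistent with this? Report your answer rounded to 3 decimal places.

At the steady state, Δk = 0, so s·k^α = (n + g + δ)·k.
So s / (n + g + δ) = (k*)^(1−α) = 5.68^0.66 = 3.1468.
Therefore s = 3.1468 × (n + g + δ) = 3.1468 × 0.124 = 0.3902.

s ≈ 0.390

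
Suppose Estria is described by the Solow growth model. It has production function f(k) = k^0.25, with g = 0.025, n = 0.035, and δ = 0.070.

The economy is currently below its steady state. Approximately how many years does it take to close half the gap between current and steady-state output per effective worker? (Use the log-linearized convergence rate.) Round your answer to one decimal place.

about 7.1 years

Near the steady state the convergence rate is λ = (1 − α)(n + g + δ).
λ = (1 − 0.25) × 0.130 = 0.75 × 0.130 = 0.0975
Half-life = ln 2 / λ = 0.6931 / 0.0975 ≈ 7.11 years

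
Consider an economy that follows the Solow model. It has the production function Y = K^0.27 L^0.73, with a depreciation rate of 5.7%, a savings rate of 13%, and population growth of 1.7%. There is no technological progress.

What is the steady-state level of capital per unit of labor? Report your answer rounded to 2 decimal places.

Steady state requires s·f(k) = (n + δ)·k, i.e. s·k^α = (n + δ)·k.
Rearranging, k^(1−α) = s / (n + δ).
k^0.73 = 0.13 / (0.017 + 0.057) = 0.13 / 0.074 = 1.7568
k* = 1.7568^(1/0.73) ≈ 2.1639

k* ≈ 2.16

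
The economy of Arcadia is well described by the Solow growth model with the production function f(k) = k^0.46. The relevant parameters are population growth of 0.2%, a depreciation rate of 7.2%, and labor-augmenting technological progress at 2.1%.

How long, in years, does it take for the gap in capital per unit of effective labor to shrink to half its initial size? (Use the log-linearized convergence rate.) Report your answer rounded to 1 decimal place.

about 13.5 years

Near the steady state the convergence rate is λ = (1 − α)(n + g + δ).
λ = (1 − 0.46) × 0.095 = 0.54 × 0.095 = 0.0513
Half-life = ln 2 / λ = 0.6931 / 0.0513 ≈ 13.51 years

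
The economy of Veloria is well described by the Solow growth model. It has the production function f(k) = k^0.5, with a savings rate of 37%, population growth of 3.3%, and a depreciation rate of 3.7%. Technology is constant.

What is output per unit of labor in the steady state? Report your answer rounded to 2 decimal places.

In steady state, investment equals break-even investment: s·k^α = (n + δ)·k.
Rearranging, k^(1−α) = s / (n + δ).
k^0.5 = 0.37 / (0.033 + 0.037) = 0.37 / 0.070 = 5.2857
k* = 5.2857^(1/0.5) ≈ 27.9386
y* = (k*)^α = 27.9386^0.5 ≈ 5.2857

y* = 5.29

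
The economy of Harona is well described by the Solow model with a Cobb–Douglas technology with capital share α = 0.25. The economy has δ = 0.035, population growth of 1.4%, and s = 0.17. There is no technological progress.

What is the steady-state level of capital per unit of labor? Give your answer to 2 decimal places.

Steady state requires s·f(k) = (n + δ)·k, i.e. s·k^α = (n + δ)·k.
Dividing both sides by k: k^(1−α) = s / (n + δ).
k^0.75 = 0.17 / (0.014 + 0.035) = 0.17 / 0.049 = 3.4694
k* = 3.4694^(1/0.75) ≈ 5.2522

k* ≈ 5.25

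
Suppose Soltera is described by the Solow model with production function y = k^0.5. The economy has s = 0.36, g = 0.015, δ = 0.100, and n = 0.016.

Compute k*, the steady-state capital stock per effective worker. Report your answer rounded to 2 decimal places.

k* ≈ 7.55

Steady state requires s·f(k) = (n + g + δ)·k, i.e. s·k^α = (n + g + δ)·k.
Rearranging, k^(1−α) = s / (n + g + δ).
k^0.5 = 0.36 / (0.016 + 0.015 + 0.100) = 0.36 / 0.131 = 2.7481
k* = 2.7481^(1/0.5) ≈ 7.5521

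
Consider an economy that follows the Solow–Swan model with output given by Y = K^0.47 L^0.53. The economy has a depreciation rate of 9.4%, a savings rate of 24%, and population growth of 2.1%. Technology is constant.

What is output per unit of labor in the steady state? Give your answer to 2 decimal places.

y* = 1.92

In steady state, investment equals break-even investment: s·k^α = (n + δ)·k.
Rearranging, k^(1−α) = s / (n + δ).
k^0.53 = 0.24 / (0.021 + 0.094) = 0.24 / 0.115 = 2.0870
k* = 2.0870^(1/0.53) ≈ 4.0075
y* = (k*)^α = 4.0075^0.47 ≈ 1.9202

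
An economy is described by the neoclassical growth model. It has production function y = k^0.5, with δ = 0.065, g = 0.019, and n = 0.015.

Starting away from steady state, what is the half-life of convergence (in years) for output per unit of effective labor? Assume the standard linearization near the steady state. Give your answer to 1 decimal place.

Near the steady state the convergence rate is λ = (1 − α)(n + g + δ).
λ = (1 − 0.5) × 0.099 = 0.5 × 0.099 = 0.0495
Half-life = ln 2 / λ = 0.6931 / 0.0495 ≈ 14.00 years

about 14.0 years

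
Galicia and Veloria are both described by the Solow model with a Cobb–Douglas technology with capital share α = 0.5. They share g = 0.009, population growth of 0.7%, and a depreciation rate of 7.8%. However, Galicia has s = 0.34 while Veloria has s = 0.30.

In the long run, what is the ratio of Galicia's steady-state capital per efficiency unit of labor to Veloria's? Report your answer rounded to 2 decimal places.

ratio ≈ 1.28

Steady-state k* = [s/(n + g + δ)]^(1/(1−α)), so the ratio is [ (s_G/(n + g + δ)_G) / (s_V/(n + g + δ)_V) ]^2.
s_G/(n + g + δ)_G = 0.34/0.094 = 3.6170; s_V/(n + g + δ)_V = 0.30/0.094 = 3.1915.
Ratio = (3.6170/3.1915)^2 = 1.1333^2 ≈ 1.2844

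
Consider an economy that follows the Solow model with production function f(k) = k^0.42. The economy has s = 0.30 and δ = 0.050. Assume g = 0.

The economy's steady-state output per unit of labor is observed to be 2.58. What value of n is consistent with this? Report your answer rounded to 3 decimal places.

At the steady state, Δk = 0, so s·k^α = (n + δ)·k.
Since y* = [s/(n + δ)]^(α/(1−α)), we have s/(n + δ) = (y*)^((1−α)/α) = 2.58^1.381 = 3.7021.
Therefore n + δ = s / 3.7021 = 0.30 / 3.7021 = 0.0810, so n = 0.0810 − 0.050 = 0.0310.

n ≈ 0.031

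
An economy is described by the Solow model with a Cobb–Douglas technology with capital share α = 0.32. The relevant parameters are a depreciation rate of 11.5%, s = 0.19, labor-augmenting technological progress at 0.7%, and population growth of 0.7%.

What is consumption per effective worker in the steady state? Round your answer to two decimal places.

c* = 0.97

In steady state, investment equals break-even investment: s·k^α = (n + g + δ)·k.
Rearranging, k^(1−α) = s / (n + g + δ).
k^0.68 = 0.19 / (0.007 + 0.007 + 0.115) = 0.19 / 0.129 = 1.4729
k* = 1.4729^(1/0.68) ≈ 1.7673
y* = (k*)^α = 1.7673^0.32 ≈ 1.1999
c* = (1 − s)·y* = (1 − 0.19) × 1.1999 ≈ 0.9719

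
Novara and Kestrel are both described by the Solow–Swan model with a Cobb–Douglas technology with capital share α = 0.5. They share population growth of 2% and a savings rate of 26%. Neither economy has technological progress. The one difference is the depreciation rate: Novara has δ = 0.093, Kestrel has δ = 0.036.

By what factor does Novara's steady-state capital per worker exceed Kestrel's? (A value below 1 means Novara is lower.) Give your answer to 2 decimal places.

k*_N / k*_K ≈ 0.25

Steady-state k* = [s/(n + δ)]^(1/(1−α)), so the ratio is [ (s_N/(n + δ)_N) / (s_K/(n + δ)_K) ]^2.
s_N/(n + δ)_N = 0.26/0.113 = 2.3009; s_K/(n + δ)_K = 0.26/0.056 = 4.6429.
Ratio = (2.3009/4.6429)^2 = 0.4956^2 ≈ 0.2456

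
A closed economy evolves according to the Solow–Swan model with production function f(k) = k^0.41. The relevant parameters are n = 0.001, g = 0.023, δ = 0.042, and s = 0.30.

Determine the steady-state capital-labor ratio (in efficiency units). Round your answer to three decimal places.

k* = 13.018

Steady state requires s·f(k) = (n + g + δ)·k, i.e. s·k^α = (n + g + δ)·k.
Rearranging, k^(1−α) = s / (n + g + δ).
k^0.59 = 0.30 / (0.001 + 0.023 + 0.042) = 0.30 / 0.066 = 4.5455
k* = 4.5455^(1/0.59) ≈ 13.0180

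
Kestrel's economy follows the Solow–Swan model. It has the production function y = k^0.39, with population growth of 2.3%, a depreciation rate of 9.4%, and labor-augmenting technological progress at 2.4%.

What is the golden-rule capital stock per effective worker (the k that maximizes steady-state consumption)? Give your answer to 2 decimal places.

k_gold ≈ 5.30

The golden rule sets f'(k) = n + g + δ, i.e. α·k^(α−1) = n + g + δ.
So k^(1−α) = α / (n + g + δ) = 0.39 / 0.141 = 2.7660.
k_gold = 2.7660^(1/0.61) ≈ 5.3009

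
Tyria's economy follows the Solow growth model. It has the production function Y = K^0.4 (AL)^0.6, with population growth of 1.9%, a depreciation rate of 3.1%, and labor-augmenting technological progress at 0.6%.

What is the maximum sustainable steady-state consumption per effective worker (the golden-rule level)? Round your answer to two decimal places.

At the golden rule, f'(k) = n + g + δ, so α·k^(α−1) = n + g + δ and k_gold = (α/(n + g + δ))^(1/(1−α)).
k_gold = (0.4/0.056)^(1/0.6) = 7.1429^1.6667 ≈ 26.4943
c_gold = f(k_gold) − (n + g + δ)·k_gold = 3.7090 − 0.056×26.4943 ≈ 2.2253

c_gold ≈ 2.23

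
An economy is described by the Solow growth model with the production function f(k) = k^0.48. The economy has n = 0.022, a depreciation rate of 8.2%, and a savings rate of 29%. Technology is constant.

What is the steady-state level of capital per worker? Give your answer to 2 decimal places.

In steady state, investment equals break-even investment: s·k^α = (n + δ)·k.
Dividing both sides by k: k^(1−α) = s / (n + δ).
k^0.52 = 0.29 / (0.022 + 0.082) = 0.29 / 0.104 = 2.7885
k* = 2.7885^(1/0.52) ≈ 7.1859

k* = 7.19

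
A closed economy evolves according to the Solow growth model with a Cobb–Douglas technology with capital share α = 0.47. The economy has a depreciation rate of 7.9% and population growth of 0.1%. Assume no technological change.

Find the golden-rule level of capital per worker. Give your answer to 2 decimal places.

k_gold ≈ 28.25

The golden rule sets f'(k) = n + δ, i.e. α·k^(α−1) = n + δ.
So k^(1−α) = α / (n + δ) = 0.47 / 0.080 = 5.8750.
k_gold = 5.8750^(1/0.53) ≈ 28.2461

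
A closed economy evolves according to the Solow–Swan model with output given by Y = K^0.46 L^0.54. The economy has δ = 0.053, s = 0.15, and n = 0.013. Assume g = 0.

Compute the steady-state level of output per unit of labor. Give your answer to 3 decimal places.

y* ≈ 2.012

In steady state, investment equals break-even investment: s·k^α = (n + δ)·k.
Rearranging, k^(1−α) = s / (n + δ).
k^0.54 = 0.15 / (0.013 + 0.053) = 0.15 / 0.066 = 2.2727
k* = 2.2727^(1/0.54) ≈ 4.5737
y* = (k*)^α = 4.5737^0.46 ≈ 2.0124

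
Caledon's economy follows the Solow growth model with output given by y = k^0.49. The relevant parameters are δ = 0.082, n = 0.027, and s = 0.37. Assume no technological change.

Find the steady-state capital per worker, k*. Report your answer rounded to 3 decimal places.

At the steady state, Δk = 0, so s·k^α = (n + δ)·k.
Dividing both sides by k: k^(1−α) = s / (n + δ).
k^0.51 = 0.37 / (0.027 + 0.082) = 0.37 / 0.109 = 3.3945
k* = 3.3945^(1/0.51) ≈ 10.9834

k* ≈ 10.983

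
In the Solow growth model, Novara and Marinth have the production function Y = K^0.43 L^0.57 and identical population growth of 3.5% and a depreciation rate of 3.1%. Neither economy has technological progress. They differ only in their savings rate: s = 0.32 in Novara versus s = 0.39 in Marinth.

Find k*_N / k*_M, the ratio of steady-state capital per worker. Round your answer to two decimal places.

Steady-state k* = [s/(n + δ)]^(1/(1−α)), so the ratio is [ (s_N/(n + δ)_N) / (s_M/(n + δ)_M) ]^1.7544.
s_N/(n + δ)_N = 0.32/0.066 = 4.8485; s_M/(n + δ)_M = 0.39/0.066 = 5.9091.
Ratio = (4.8485/5.9091)^1.7544 = 0.8205^1.7544 ≈ 0.7067

ratio ≈ 0.71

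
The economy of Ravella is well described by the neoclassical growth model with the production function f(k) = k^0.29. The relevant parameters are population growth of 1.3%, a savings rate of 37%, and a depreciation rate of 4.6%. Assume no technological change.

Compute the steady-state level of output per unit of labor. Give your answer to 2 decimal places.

In steady state, investment equals break-even investment: s·k^α = (n + δ)·k.
Dividing both sides by k: k^(1−α) = s / (n + δ).
k^0.71 = 0.37 / (0.013 + 0.046) = 0.37 / 0.059 = 6.2712
k* = 6.2712^(1/0.71) ≈ 13.2748
y* = (k*)^α = 13.2748^0.29 ≈ 2.1168

y* = 2.12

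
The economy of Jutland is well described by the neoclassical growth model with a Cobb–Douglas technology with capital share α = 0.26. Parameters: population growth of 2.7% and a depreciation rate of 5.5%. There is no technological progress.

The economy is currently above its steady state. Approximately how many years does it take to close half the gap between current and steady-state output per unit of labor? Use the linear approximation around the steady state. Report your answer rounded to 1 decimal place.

about 11.4 years

Near the steady state the convergence rate is λ = (1 − α)(n + δ).
λ = (1 − 0.26) × 0.082 = 0.74 × 0.082 = 0.06068
Half-life = ln 2 / λ = 0.6931 / 0.06068 ≈ 11.42 years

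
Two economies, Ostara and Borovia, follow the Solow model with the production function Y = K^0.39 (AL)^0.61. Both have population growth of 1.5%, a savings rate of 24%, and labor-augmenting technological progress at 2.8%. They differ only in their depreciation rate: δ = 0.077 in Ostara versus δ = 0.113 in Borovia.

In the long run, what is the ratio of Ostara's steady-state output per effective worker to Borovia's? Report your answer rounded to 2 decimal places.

ratio ≈ 1.18

Steady-state y* = [s/(n + g + δ)]^(α/(1−α)), so the ratio is [ (s_O/(n + g + δ)_O) / (s_B/(n + g + δ)_B) ]^0.6393.
s_O/(n + g + δ)_O = 0.24/0.120 = 2.0000; s_B/(n + g + δ)_B = 0.24/0.156 = 1.5385.
Ratio = (2.0000/1.5385)^0.6393 = 1.3000^0.6393 ≈ 1.1826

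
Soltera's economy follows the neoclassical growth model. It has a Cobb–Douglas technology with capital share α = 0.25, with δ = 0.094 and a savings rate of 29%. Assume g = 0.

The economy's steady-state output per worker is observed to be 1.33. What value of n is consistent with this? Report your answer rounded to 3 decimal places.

n ≈ 0.029

In steady state, investment equals break-even investment: s·k^α = (n + δ)·k.
Since y* = [s/(n + δ)]^(α/(1−α)), we have s/(n + δ) = (y*)^((1−α)/α) = 1.33^3 = 2.3526.
Therefore n + δ = s / 2.3526 = 0.29 / 2.3526 = 0.1233, so n = 0.1233 − 0.094 = 0.0293.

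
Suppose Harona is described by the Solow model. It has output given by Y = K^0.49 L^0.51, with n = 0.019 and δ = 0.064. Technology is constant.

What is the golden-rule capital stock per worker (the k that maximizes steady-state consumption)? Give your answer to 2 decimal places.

k_gold ≈ 32.51

The golden rule sets f'(k) = n + δ, i.e. α·k^(α−1) = n + δ.
So k^(1−α) = α / (n + δ) = 0.49 / 0.083 = 5.9036.
k_gold = 5.9036^(1/0.51) ≈ 32.5083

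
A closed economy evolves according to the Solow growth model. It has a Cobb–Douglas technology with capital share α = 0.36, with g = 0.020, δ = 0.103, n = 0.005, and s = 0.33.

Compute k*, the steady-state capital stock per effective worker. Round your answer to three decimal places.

In steady state, investment equals break-even investment: s·k^α = (n + g + δ)·k.
Rearranging, k^(1−α) = s / (n + g + δ).
k^0.64 = 0.33 / (0.005 + 0.020 + 0.103) = 0.33 / 0.128 = 2.5781
k* = 2.5781^(1/0.64) ≈ 4.3919

k* = 4.392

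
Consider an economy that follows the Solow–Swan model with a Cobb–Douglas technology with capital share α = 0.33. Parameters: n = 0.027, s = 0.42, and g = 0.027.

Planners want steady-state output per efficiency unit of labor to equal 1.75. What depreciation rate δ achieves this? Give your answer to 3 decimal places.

At the steady state, Δk = 0, so s·k^α = (n + g + δ)·k.
Since y* = [s/(n + g + δ)]^(α/(1−α)), we have s/(n + g + δ) = (y*)^((1−α)/α) = 1.75^2.0303 = 3.1149.
Therefore n + g + δ = s / 3.1149 = 0.42 / 3.1149 = 0.1348, so δ = 0.1348 − 0.054 = 0.0808.

δ ≈ 0.081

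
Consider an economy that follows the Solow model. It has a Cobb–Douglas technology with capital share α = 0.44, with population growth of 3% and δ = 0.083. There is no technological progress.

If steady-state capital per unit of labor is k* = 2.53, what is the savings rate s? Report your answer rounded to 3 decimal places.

s ≈ 0.190

Steady state requires s·f(k) = (n + δ)·k, i.e. s·k^α = (n + δ)·k.
So s / (n + δ) = (k*)^(1−α) = 2.53^0.56 = 1.6817.
Therefore s = 1.6817 × (n + δ) = 1.6817 × 0.113 = 0.1900.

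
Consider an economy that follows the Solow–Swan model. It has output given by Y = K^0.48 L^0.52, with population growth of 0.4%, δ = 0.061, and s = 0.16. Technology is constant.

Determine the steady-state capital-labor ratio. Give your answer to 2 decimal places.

k* ≈ 5.65

In steady state, investment equals break-even investment: s·k^α = (n + δ)·k.
Rearranging, k^(1−α) = s / (n + δ).
k^0.52 = 0.16 / (0.004 + 0.061) = 0.16 / 0.065 = 2.4615
k* = 2.4615^(1/0.52) ≈ 5.6534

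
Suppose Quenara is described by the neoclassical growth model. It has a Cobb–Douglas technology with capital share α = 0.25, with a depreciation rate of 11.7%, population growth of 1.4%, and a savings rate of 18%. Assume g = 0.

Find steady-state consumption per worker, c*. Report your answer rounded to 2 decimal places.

c* = 0.91

Steady state requires s·f(k) = (n + δ)·k, i.e. s·k^α = (n + δ)·k.
Dividing both sides by k: k^(1−α) = s / (n + δ).
k^0.75 = 0.18 / (0.014 + 0.117) = 0.18 / 0.131 = 1.3740
k* = 1.3740^(1/0.75) ≈ 1.5275
y* = (k*)^α = 1.5275^0.25 ≈ 1.1117
c* = (1 − s)·y* = (1 − 0.18) × 1.1117 ≈ 0.9116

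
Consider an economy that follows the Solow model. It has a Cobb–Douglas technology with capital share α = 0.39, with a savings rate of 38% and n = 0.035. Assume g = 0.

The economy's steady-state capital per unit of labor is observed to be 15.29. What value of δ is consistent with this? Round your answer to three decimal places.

δ ≈ 0.037

At the steady state, Δk = 0, so s·k^α = (n + δ)·k.
So s / (n + δ) = (k*)^(1−α) = 15.29^0.61 = 5.2782.
Therefore n + δ = s / 5.2782 = 0.38 / 5.2782 = 0.0720, so δ = 0.0720 − 0.035 = 0.0370.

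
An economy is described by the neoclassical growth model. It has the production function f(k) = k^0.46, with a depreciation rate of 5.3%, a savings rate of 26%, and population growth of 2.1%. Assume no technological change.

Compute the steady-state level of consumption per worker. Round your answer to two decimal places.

c* ≈ 2.16

In steady state, investment equals break-even investment: s·k^α = (n + δ)·k.
Dividing both sides by k: k^(1−α) = s / (n + δ).
k^0.54 = 0.26 / (0.021 + 0.053) = 0.26 / 0.074 = 3.5135
k* = 3.5135^(1/0.54) ≈ 10.2478
y* = (k*)^α = 10.2478^0.46 ≈ 2.9167
c* = (1 − s)·y* = (1 − 0.26) × 2.9167 ≈ 2.1584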